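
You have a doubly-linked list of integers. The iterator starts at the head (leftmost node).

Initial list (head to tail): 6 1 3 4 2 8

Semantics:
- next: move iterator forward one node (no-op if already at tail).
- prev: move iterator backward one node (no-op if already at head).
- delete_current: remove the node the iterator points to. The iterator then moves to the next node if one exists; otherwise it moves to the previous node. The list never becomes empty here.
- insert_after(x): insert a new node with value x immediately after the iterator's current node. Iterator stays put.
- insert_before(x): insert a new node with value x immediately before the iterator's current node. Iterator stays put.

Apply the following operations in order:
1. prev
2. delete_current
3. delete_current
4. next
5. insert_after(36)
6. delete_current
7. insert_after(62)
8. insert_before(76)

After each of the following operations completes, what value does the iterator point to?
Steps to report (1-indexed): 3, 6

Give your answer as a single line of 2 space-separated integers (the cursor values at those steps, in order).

Answer: 3 36

Derivation:
After 1 (prev): list=[6, 1, 3, 4, 2, 8] cursor@6
After 2 (delete_current): list=[1, 3, 4, 2, 8] cursor@1
After 3 (delete_current): list=[3, 4, 2, 8] cursor@3
After 4 (next): list=[3, 4, 2, 8] cursor@4
After 5 (insert_after(36)): list=[3, 4, 36, 2, 8] cursor@4
After 6 (delete_current): list=[3, 36, 2, 8] cursor@36
After 7 (insert_after(62)): list=[3, 36, 62, 2, 8] cursor@36
After 8 (insert_before(76)): list=[3, 76, 36, 62, 2, 8] cursor@36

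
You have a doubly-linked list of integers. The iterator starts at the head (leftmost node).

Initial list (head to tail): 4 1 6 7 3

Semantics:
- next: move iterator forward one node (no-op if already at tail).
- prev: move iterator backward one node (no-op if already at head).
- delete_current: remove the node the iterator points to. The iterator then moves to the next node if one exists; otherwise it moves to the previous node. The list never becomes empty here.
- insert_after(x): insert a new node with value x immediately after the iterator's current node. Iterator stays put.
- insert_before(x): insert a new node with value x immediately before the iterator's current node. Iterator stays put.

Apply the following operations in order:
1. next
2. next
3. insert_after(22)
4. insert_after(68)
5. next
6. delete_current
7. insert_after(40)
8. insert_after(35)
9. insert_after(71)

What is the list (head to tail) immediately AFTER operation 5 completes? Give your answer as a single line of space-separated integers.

Answer: 4 1 6 68 22 7 3

Derivation:
After 1 (next): list=[4, 1, 6, 7, 3] cursor@1
After 2 (next): list=[4, 1, 6, 7, 3] cursor@6
After 3 (insert_after(22)): list=[4, 1, 6, 22, 7, 3] cursor@6
After 4 (insert_after(68)): list=[4, 1, 6, 68, 22, 7, 3] cursor@6
After 5 (next): list=[4, 1, 6, 68, 22, 7, 3] cursor@68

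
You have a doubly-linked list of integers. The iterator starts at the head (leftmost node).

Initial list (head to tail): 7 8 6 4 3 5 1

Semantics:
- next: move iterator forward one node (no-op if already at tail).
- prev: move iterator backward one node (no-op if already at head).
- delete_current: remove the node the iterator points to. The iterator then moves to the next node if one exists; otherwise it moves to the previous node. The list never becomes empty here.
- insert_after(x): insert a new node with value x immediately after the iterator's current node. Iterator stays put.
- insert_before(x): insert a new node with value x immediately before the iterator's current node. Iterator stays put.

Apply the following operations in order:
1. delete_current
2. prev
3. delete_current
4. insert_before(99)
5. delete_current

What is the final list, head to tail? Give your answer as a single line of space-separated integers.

After 1 (delete_current): list=[8, 6, 4, 3, 5, 1] cursor@8
After 2 (prev): list=[8, 6, 4, 3, 5, 1] cursor@8
After 3 (delete_current): list=[6, 4, 3, 5, 1] cursor@6
After 4 (insert_before(99)): list=[99, 6, 4, 3, 5, 1] cursor@6
After 5 (delete_current): list=[99, 4, 3, 5, 1] cursor@4

Answer: 99 4 3 5 1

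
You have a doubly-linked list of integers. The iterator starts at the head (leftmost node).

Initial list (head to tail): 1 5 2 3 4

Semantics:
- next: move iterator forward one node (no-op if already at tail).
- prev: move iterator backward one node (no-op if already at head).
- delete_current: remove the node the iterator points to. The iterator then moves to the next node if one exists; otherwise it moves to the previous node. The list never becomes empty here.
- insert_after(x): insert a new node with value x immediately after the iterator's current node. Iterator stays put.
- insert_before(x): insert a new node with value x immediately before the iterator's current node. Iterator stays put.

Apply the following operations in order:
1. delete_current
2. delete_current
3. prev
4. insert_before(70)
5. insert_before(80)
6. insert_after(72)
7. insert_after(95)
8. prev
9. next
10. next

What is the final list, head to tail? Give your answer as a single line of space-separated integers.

After 1 (delete_current): list=[5, 2, 3, 4] cursor@5
After 2 (delete_current): list=[2, 3, 4] cursor@2
After 3 (prev): list=[2, 3, 4] cursor@2
After 4 (insert_before(70)): list=[70, 2, 3, 4] cursor@2
After 5 (insert_before(80)): list=[70, 80, 2, 3, 4] cursor@2
After 6 (insert_after(72)): list=[70, 80, 2, 72, 3, 4] cursor@2
After 7 (insert_after(95)): list=[70, 80, 2, 95, 72, 3, 4] cursor@2
After 8 (prev): list=[70, 80, 2, 95, 72, 3, 4] cursor@80
After 9 (next): list=[70, 80, 2, 95, 72, 3, 4] cursor@2
After 10 (next): list=[70, 80, 2, 95, 72, 3, 4] cursor@95

Answer: 70 80 2 95 72 3 4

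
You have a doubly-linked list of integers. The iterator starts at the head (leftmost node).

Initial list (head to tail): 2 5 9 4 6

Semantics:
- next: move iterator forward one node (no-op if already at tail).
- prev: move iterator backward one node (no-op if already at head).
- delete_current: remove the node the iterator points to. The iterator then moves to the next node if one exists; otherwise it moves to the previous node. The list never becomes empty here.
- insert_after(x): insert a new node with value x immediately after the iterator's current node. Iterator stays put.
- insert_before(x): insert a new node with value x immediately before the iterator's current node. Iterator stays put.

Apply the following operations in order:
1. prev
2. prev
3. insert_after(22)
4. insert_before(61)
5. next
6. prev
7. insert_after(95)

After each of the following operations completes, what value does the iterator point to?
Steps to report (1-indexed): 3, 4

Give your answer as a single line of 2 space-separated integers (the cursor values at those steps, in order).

After 1 (prev): list=[2, 5, 9, 4, 6] cursor@2
After 2 (prev): list=[2, 5, 9, 4, 6] cursor@2
After 3 (insert_after(22)): list=[2, 22, 5, 9, 4, 6] cursor@2
After 4 (insert_before(61)): list=[61, 2, 22, 5, 9, 4, 6] cursor@2
After 5 (next): list=[61, 2, 22, 5, 9, 4, 6] cursor@22
After 6 (prev): list=[61, 2, 22, 5, 9, 4, 6] cursor@2
After 7 (insert_after(95)): list=[61, 2, 95, 22, 5, 9, 4, 6] cursor@2

Answer: 2 2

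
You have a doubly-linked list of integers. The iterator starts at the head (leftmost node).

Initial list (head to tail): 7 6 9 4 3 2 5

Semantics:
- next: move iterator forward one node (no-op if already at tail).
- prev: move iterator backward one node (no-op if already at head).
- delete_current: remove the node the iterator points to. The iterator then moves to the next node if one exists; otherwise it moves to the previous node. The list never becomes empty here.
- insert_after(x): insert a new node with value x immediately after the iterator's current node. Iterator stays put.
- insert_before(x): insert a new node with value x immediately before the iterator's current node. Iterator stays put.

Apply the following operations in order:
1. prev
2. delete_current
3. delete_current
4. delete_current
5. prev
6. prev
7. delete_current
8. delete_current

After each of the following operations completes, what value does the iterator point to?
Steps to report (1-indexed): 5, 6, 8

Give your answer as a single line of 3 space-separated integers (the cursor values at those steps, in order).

Answer: 4 4 2

Derivation:
After 1 (prev): list=[7, 6, 9, 4, 3, 2, 5] cursor@7
After 2 (delete_current): list=[6, 9, 4, 3, 2, 5] cursor@6
After 3 (delete_current): list=[9, 4, 3, 2, 5] cursor@9
After 4 (delete_current): list=[4, 3, 2, 5] cursor@4
After 5 (prev): list=[4, 3, 2, 5] cursor@4
After 6 (prev): list=[4, 3, 2, 5] cursor@4
After 7 (delete_current): list=[3, 2, 5] cursor@3
After 8 (delete_current): list=[2, 5] cursor@2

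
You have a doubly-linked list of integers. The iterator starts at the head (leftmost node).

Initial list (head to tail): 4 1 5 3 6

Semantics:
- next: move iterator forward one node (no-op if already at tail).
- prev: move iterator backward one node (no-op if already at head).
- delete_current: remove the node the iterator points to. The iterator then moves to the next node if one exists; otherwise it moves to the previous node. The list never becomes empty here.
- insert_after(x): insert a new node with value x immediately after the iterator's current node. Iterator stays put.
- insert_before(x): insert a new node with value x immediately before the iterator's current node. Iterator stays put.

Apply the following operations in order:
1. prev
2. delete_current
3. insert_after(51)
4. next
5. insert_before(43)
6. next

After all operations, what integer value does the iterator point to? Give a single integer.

After 1 (prev): list=[4, 1, 5, 3, 6] cursor@4
After 2 (delete_current): list=[1, 5, 3, 6] cursor@1
After 3 (insert_after(51)): list=[1, 51, 5, 3, 6] cursor@1
After 4 (next): list=[1, 51, 5, 3, 6] cursor@51
After 5 (insert_before(43)): list=[1, 43, 51, 5, 3, 6] cursor@51
After 6 (next): list=[1, 43, 51, 5, 3, 6] cursor@5

Answer: 5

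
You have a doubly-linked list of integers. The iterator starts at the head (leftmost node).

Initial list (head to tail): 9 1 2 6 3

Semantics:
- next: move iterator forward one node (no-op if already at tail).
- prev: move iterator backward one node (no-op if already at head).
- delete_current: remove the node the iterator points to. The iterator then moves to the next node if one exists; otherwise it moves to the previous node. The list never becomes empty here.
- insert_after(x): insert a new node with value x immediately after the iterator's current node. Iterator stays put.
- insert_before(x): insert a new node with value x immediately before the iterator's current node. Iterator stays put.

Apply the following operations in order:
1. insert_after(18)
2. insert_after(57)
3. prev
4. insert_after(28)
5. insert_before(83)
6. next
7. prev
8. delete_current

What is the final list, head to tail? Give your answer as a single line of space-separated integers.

After 1 (insert_after(18)): list=[9, 18, 1, 2, 6, 3] cursor@9
After 2 (insert_after(57)): list=[9, 57, 18, 1, 2, 6, 3] cursor@9
After 3 (prev): list=[9, 57, 18, 1, 2, 6, 3] cursor@9
After 4 (insert_after(28)): list=[9, 28, 57, 18, 1, 2, 6, 3] cursor@9
After 5 (insert_before(83)): list=[83, 9, 28, 57, 18, 1, 2, 6, 3] cursor@9
After 6 (next): list=[83, 9, 28, 57, 18, 1, 2, 6, 3] cursor@28
After 7 (prev): list=[83, 9, 28, 57, 18, 1, 2, 6, 3] cursor@9
After 8 (delete_current): list=[83, 28, 57, 18, 1, 2, 6, 3] cursor@28

Answer: 83 28 57 18 1 2 6 3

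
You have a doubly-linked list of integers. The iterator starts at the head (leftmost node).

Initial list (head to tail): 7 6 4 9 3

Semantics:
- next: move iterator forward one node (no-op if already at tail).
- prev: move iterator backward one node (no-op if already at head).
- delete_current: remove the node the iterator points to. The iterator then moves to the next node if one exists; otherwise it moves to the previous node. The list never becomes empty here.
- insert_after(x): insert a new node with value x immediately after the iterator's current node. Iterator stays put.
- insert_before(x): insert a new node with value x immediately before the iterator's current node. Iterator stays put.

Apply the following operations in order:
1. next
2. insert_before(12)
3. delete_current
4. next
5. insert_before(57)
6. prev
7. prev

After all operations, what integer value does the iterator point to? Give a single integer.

Answer: 4

Derivation:
After 1 (next): list=[7, 6, 4, 9, 3] cursor@6
After 2 (insert_before(12)): list=[7, 12, 6, 4, 9, 3] cursor@6
After 3 (delete_current): list=[7, 12, 4, 9, 3] cursor@4
After 4 (next): list=[7, 12, 4, 9, 3] cursor@9
After 5 (insert_before(57)): list=[7, 12, 4, 57, 9, 3] cursor@9
After 6 (prev): list=[7, 12, 4, 57, 9, 3] cursor@57
After 7 (prev): list=[7, 12, 4, 57, 9, 3] cursor@4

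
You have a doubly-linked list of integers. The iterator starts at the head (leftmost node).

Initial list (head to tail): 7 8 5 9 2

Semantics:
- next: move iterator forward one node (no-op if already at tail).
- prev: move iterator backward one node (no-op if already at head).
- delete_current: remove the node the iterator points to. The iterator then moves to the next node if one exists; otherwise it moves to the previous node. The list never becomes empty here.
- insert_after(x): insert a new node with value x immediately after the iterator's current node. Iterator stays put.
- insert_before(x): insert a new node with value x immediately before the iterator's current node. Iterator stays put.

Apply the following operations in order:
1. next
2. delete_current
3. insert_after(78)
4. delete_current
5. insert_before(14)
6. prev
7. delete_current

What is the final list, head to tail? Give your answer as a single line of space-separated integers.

Answer: 7 78 9 2

Derivation:
After 1 (next): list=[7, 8, 5, 9, 2] cursor@8
After 2 (delete_current): list=[7, 5, 9, 2] cursor@5
After 3 (insert_after(78)): list=[7, 5, 78, 9, 2] cursor@5
After 4 (delete_current): list=[7, 78, 9, 2] cursor@78
After 5 (insert_before(14)): list=[7, 14, 78, 9, 2] cursor@78
After 6 (prev): list=[7, 14, 78, 9, 2] cursor@14
After 7 (delete_current): list=[7, 78, 9, 2] cursor@78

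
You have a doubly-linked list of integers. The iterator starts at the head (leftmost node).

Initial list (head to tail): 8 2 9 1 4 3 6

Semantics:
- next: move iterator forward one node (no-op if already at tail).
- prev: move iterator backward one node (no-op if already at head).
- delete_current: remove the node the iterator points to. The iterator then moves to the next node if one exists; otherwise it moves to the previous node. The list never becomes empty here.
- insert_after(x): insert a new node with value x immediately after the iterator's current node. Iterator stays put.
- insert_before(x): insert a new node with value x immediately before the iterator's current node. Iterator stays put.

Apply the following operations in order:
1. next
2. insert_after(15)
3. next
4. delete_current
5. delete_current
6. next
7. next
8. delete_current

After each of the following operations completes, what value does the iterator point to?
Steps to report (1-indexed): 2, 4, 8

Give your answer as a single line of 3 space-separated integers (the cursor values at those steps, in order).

After 1 (next): list=[8, 2, 9, 1, 4, 3, 6] cursor@2
After 2 (insert_after(15)): list=[8, 2, 15, 9, 1, 4, 3, 6] cursor@2
After 3 (next): list=[8, 2, 15, 9, 1, 4, 3, 6] cursor@15
After 4 (delete_current): list=[8, 2, 9, 1, 4, 3, 6] cursor@9
After 5 (delete_current): list=[8, 2, 1, 4, 3, 6] cursor@1
After 6 (next): list=[8, 2, 1, 4, 3, 6] cursor@4
After 7 (next): list=[8, 2, 1, 4, 3, 6] cursor@3
After 8 (delete_current): list=[8, 2, 1, 4, 6] cursor@6

Answer: 2 9 6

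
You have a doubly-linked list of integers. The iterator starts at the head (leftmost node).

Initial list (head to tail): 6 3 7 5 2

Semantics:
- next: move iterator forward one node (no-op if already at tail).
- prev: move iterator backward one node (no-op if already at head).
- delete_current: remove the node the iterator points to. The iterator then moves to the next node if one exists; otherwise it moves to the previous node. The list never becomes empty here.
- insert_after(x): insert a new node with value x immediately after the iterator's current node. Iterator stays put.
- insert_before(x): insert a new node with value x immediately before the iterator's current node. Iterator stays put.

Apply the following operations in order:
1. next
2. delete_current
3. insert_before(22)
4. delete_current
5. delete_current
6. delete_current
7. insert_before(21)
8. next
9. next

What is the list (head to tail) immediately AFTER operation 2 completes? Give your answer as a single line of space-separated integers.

Answer: 6 7 5 2

Derivation:
After 1 (next): list=[6, 3, 7, 5, 2] cursor@3
After 2 (delete_current): list=[6, 7, 5, 2] cursor@7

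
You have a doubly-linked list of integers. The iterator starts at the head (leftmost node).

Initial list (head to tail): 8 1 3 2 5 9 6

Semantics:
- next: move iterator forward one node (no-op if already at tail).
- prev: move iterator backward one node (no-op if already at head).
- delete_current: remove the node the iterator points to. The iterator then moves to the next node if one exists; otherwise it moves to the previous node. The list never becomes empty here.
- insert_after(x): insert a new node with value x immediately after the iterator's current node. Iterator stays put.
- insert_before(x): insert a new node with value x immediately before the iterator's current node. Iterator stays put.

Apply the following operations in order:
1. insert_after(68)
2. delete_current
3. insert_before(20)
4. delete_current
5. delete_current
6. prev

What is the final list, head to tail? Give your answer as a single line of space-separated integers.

Answer: 20 3 2 5 9 6

Derivation:
After 1 (insert_after(68)): list=[8, 68, 1, 3, 2, 5, 9, 6] cursor@8
After 2 (delete_current): list=[68, 1, 3, 2, 5, 9, 6] cursor@68
After 3 (insert_before(20)): list=[20, 68, 1, 3, 2, 5, 9, 6] cursor@68
After 4 (delete_current): list=[20, 1, 3, 2, 5, 9, 6] cursor@1
After 5 (delete_current): list=[20, 3, 2, 5, 9, 6] cursor@3
After 6 (prev): list=[20, 3, 2, 5, 9, 6] cursor@20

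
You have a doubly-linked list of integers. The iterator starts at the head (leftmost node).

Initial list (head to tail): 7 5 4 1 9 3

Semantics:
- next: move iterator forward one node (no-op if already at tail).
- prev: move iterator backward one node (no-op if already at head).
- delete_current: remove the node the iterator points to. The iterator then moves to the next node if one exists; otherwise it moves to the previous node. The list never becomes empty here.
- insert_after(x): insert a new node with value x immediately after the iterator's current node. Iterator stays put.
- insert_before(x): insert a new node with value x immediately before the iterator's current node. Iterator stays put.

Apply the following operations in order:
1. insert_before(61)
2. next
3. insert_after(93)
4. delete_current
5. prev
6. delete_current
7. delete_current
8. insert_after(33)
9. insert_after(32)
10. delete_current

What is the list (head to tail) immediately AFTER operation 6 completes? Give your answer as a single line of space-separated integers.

After 1 (insert_before(61)): list=[61, 7, 5, 4, 1, 9, 3] cursor@7
After 2 (next): list=[61, 7, 5, 4, 1, 9, 3] cursor@5
After 3 (insert_after(93)): list=[61, 7, 5, 93, 4, 1, 9, 3] cursor@5
After 4 (delete_current): list=[61, 7, 93, 4, 1, 9, 3] cursor@93
After 5 (prev): list=[61, 7, 93, 4, 1, 9, 3] cursor@7
After 6 (delete_current): list=[61, 93, 4, 1, 9, 3] cursor@93

Answer: 61 93 4 1 9 3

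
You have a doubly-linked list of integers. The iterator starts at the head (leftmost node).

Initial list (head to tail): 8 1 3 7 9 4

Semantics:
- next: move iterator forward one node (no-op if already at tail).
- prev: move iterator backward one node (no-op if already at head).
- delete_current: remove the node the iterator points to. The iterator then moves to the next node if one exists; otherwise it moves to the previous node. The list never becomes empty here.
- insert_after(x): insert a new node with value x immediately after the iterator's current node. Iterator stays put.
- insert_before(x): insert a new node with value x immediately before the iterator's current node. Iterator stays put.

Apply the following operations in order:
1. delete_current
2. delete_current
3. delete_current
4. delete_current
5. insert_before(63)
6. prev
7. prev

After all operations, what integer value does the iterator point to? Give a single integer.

After 1 (delete_current): list=[1, 3, 7, 9, 4] cursor@1
After 2 (delete_current): list=[3, 7, 9, 4] cursor@3
After 3 (delete_current): list=[7, 9, 4] cursor@7
After 4 (delete_current): list=[9, 4] cursor@9
After 5 (insert_before(63)): list=[63, 9, 4] cursor@9
After 6 (prev): list=[63, 9, 4] cursor@63
After 7 (prev): list=[63, 9, 4] cursor@63

Answer: 63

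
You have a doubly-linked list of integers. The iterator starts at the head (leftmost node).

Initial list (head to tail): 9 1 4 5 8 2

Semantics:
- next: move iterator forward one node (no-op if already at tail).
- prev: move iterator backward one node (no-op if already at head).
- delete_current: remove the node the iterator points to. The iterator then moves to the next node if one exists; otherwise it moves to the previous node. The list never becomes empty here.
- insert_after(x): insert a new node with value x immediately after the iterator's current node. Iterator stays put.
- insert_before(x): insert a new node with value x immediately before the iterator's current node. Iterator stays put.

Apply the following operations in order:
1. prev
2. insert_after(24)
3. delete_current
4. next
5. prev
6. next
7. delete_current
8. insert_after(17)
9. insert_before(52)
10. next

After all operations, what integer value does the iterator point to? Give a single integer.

After 1 (prev): list=[9, 1, 4, 5, 8, 2] cursor@9
After 2 (insert_after(24)): list=[9, 24, 1, 4, 5, 8, 2] cursor@9
After 3 (delete_current): list=[24, 1, 4, 5, 8, 2] cursor@24
After 4 (next): list=[24, 1, 4, 5, 8, 2] cursor@1
After 5 (prev): list=[24, 1, 4, 5, 8, 2] cursor@24
After 6 (next): list=[24, 1, 4, 5, 8, 2] cursor@1
After 7 (delete_current): list=[24, 4, 5, 8, 2] cursor@4
After 8 (insert_after(17)): list=[24, 4, 17, 5, 8, 2] cursor@4
After 9 (insert_before(52)): list=[24, 52, 4, 17, 5, 8, 2] cursor@4
After 10 (next): list=[24, 52, 4, 17, 5, 8, 2] cursor@17

Answer: 17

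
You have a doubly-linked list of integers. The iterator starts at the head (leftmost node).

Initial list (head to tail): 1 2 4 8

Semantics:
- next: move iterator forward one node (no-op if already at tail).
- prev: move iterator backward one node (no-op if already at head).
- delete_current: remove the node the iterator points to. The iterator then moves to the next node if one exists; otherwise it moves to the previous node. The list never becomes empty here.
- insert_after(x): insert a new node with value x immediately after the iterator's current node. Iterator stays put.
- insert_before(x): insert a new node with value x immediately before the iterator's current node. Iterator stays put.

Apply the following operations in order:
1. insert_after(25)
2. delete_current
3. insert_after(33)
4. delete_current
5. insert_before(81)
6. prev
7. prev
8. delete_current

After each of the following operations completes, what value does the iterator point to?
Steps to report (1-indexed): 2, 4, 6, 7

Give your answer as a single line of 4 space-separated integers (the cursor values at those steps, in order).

After 1 (insert_after(25)): list=[1, 25, 2, 4, 8] cursor@1
After 2 (delete_current): list=[25, 2, 4, 8] cursor@25
After 3 (insert_after(33)): list=[25, 33, 2, 4, 8] cursor@25
After 4 (delete_current): list=[33, 2, 4, 8] cursor@33
After 5 (insert_before(81)): list=[81, 33, 2, 4, 8] cursor@33
After 6 (prev): list=[81, 33, 2, 4, 8] cursor@81
After 7 (prev): list=[81, 33, 2, 4, 8] cursor@81
After 8 (delete_current): list=[33, 2, 4, 8] cursor@33

Answer: 25 33 81 81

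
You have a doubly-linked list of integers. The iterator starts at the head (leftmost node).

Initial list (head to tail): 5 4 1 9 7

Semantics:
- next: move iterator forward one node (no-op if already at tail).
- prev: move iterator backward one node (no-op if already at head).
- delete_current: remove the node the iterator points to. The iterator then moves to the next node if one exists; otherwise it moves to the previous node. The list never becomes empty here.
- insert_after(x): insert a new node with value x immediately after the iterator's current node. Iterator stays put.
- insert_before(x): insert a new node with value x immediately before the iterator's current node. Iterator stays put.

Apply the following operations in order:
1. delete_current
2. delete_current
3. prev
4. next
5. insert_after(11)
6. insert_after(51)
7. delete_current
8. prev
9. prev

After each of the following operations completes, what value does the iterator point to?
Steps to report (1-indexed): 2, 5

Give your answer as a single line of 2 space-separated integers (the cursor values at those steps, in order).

Answer: 1 9

Derivation:
After 1 (delete_current): list=[4, 1, 9, 7] cursor@4
After 2 (delete_current): list=[1, 9, 7] cursor@1
After 3 (prev): list=[1, 9, 7] cursor@1
After 4 (next): list=[1, 9, 7] cursor@9
After 5 (insert_after(11)): list=[1, 9, 11, 7] cursor@9
After 6 (insert_after(51)): list=[1, 9, 51, 11, 7] cursor@9
After 7 (delete_current): list=[1, 51, 11, 7] cursor@51
After 8 (prev): list=[1, 51, 11, 7] cursor@1
After 9 (prev): list=[1, 51, 11, 7] cursor@1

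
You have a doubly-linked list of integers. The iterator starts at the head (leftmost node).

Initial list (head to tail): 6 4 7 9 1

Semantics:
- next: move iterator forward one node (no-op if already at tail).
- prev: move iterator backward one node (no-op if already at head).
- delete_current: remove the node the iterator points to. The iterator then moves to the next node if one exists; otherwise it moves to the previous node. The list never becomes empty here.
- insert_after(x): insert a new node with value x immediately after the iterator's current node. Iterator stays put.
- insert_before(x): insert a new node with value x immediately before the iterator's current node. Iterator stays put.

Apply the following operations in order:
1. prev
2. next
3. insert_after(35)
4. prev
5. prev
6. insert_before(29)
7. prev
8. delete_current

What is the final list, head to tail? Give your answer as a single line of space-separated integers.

Answer: 6 4 35 7 9 1

Derivation:
After 1 (prev): list=[6, 4, 7, 9, 1] cursor@6
After 2 (next): list=[6, 4, 7, 9, 1] cursor@4
After 3 (insert_after(35)): list=[6, 4, 35, 7, 9, 1] cursor@4
After 4 (prev): list=[6, 4, 35, 7, 9, 1] cursor@6
After 5 (prev): list=[6, 4, 35, 7, 9, 1] cursor@6
After 6 (insert_before(29)): list=[29, 6, 4, 35, 7, 9, 1] cursor@6
After 7 (prev): list=[29, 6, 4, 35, 7, 9, 1] cursor@29
After 8 (delete_current): list=[6, 4, 35, 7, 9, 1] cursor@6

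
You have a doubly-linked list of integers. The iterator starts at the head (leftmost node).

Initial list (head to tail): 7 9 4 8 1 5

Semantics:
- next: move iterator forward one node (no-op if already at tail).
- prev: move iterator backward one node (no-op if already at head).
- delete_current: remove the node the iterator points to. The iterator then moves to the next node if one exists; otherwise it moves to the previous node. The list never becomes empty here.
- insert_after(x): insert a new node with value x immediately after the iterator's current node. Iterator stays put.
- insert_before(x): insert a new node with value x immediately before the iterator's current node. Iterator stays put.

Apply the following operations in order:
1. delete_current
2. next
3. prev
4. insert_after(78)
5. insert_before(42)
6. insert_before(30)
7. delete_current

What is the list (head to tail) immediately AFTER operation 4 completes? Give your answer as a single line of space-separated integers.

After 1 (delete_current): list=[9, 4, 8, 1, 5] cursor@9
After 2 (next): list=[9, 4, 8, 1, 5] cursor@4
After 3 (prev): list=[9, 4, 8, 1, 5] cursor@9
After 4 (insert_after(78)): list=[9, 78, 4, 8, 1, 5] cursor@9

Answer: 9 78 4 8 1 5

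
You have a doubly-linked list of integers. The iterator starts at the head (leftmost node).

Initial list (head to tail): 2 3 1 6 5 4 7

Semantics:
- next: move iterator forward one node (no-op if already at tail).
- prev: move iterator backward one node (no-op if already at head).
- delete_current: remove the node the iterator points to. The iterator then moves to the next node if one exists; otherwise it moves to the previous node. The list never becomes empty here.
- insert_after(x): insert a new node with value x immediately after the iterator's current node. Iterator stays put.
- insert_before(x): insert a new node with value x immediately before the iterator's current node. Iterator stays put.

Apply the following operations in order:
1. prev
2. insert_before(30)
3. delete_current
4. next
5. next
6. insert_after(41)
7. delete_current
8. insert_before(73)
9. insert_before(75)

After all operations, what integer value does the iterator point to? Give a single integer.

Answer: 41

Derivation:
After 1 (prev): list=[2, 3, 1, 6, 5, 4, 7] cursor@2
After 2 (insert_before(30)): list=[30, 2, 3, 1, 6, 5, 4, 7] cursor@2
After 3 (delete_current): list=[30, 3, 1, 6, 5, 4, 7] cursor@3
After 4 (next): list=[30, 3, 1, 6, 5, 4, 7] cursor@1
After 5 (next): list=[30, 3, 1, 6, 5, 4, 7] cursor@6
After 6 (insert_after(41)): list=[30, 3, 1, 6, 41, 5, 4, 7] cursor@6
After 7 (delete_current): list=[30, 3, 1, 41, 5, 4, 7] cursor@41
After 8 (insert_before(73)): list=[30, 3, 1, 73, 41, 5, 4, 7] cursor@41
After 9 (insert_before(75)): list=[30, 3, 1, 73, 75, 41, 5, 4, 7] cursor@41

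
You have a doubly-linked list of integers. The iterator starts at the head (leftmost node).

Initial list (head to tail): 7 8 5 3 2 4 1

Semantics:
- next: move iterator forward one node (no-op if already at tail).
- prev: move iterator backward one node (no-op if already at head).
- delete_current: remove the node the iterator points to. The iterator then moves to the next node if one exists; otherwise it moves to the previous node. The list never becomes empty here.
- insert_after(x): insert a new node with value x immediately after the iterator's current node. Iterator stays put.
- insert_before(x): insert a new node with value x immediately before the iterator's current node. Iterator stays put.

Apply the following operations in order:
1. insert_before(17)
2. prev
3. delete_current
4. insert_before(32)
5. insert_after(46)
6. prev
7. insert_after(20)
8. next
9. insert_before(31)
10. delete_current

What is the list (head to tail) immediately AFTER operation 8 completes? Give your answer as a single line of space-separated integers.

Answer: 32 20 7 46 8 5 3 2 4 1

Derivation:
After 1 (insert_before(17)): list=[17, 7, 8, 5, 3, 2, 4, 1] cursor@7
After 2 (prev): list=[17, 7, 8, 5, 3, 2, 4, 1] cursor@17
After 3 (delete_current): list=[7, 8, 5, 3, 2, 4, 1] cursor@7
After 4 (insert_before(32)): list=[32, 7, 8, 5, 3, 2, 4, 1] cursor@7
After 5 (insert_after(46)): list=[32, 7, 46, 8, 5, 3, 2, 4, 1] cursor@7
After 6 (prev): list=[32, 7, 46, 8, 5, 3, 2, 4, 1] cursor@32
After 7 (insert_after(20)): list=[32, 20, 7, 46, 8, 5, 3, 2, 4, 1] cursor@32
After 8 (next): list=[32, 20, 7, 46, 8, 5, 3, 2, 4, 1] cursor@20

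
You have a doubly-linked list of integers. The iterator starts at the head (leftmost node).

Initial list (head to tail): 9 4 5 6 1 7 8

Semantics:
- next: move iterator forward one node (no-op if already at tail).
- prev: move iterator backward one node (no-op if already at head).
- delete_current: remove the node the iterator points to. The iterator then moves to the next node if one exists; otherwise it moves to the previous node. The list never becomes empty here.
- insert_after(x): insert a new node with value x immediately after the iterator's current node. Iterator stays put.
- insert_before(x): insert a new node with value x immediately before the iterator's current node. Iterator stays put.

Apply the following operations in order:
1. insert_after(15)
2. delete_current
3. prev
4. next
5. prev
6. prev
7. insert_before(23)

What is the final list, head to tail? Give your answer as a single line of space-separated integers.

Answer: 23 15 4 5 6 1 7 8

Derivation:
After 1 (insert_after(15)): list=[9, 15, 4, 5, 6, 1, 7, 8] cursor@9
After 2 (delete_current): list=[15, 4, 5, 6, 1, 7, 8] cursor@15
After 3 (prev): list=[15, 4, 5, 6, 1, 7, 8] cursor@15
After 4 (next): list=[15, 4, 5, 6, 1, 7, 8] cursor@4
After 5 (prev): list=[15, 4, 5, 6, 1, 7, 8] cursor@15
After 6 (prev): list=[15, 4, 5, 6, 1, 7, 8] cursor@15
After 7 (insert_before(23)): list=[23, 15, 4, 5, 6, 1, 7, 8] cursor@15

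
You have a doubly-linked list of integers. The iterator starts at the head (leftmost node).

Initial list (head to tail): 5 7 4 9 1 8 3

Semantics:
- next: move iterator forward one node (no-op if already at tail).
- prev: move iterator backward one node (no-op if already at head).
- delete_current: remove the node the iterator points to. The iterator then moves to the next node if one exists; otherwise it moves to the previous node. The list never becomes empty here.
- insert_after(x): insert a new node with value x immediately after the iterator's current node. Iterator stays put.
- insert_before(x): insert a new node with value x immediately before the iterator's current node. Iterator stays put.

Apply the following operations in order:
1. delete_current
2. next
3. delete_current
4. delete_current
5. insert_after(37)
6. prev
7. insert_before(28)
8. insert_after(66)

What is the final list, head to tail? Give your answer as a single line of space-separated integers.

After 1 (delete_current): list=[7, 4, 9, 1, 8, 3] cursor@7
After 2 (next): list=[7, 4, 9, 1, 8, 3] cursor@4
After 3 (delete_current): list=[7, 9, 1, 8, 3] cursor@9
After 4 (delete_current): list=[7, 1, 8, 3] cursor@1
After 5 (insert_after(37)): list=[7, 1, 37, 8, 3] cursor@1
After 6 (prev): list=[7, 1, 37, 8, 3] cursor@7
After 7 (insert_before(28)): list=[28, 7, 1, 37, 8, 3] cursor@7
After 8 (insert_after(66)): list=[28, 7, 66, 1, 37, 8, 3] cursor@7

Answer: 28 7 66 1 37 8 3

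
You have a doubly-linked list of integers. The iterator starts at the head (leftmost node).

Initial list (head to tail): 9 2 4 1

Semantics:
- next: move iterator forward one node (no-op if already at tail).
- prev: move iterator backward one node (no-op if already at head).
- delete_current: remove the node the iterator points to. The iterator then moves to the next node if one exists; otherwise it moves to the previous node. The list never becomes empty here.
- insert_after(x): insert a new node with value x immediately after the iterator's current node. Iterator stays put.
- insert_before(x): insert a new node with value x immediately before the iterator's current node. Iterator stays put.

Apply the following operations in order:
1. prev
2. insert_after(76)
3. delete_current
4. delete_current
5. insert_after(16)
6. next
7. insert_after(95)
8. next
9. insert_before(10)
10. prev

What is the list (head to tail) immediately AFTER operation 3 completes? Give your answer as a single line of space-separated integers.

After 1 (prev): list=[9, 2, 4, 1] cursor@9
After 2 (insert_after(76)): list=[9, 76, 2, 4, 1] cursor@9
After 3 (delete_current): list=[76, 2, 4, 1] cursor@76

Answer: 76 2 4 1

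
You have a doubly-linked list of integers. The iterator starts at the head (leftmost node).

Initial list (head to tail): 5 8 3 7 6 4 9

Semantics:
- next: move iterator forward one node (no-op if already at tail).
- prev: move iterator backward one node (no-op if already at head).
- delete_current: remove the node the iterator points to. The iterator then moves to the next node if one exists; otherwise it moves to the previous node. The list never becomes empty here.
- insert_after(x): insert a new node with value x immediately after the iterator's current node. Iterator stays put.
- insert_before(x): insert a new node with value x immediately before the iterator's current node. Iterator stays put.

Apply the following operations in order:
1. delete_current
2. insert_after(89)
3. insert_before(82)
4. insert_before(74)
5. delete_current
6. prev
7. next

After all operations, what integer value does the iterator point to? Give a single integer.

After 1 (delete_current): list=[8, 3, 7, 6, 4, 9] cursor@8
After 2 (insert_after(89)): list=[8, 89, 3, 7, 6, 4, 9] cursor@8
After 3 (insert_before(82)): list=[82, 8, 89, 3, 7, 6, 4, 9] cursor@8
After 4 (insert_before(74)): list=[82, 74, 8, 89, 3, 7, 6, 4, 9] cursor@8
After 5 (delete_current): list=[82, 74, 89, 3, 7, 6, 4, 9] cursor@89
After 6 (prev): list=[82, 74, 89, 3, 7, 6, 4, 9] cursor@74
After 7 (next): list=[82, 74, 89, 3, 7, 6, 4, 9] cursor@89

Answer: 89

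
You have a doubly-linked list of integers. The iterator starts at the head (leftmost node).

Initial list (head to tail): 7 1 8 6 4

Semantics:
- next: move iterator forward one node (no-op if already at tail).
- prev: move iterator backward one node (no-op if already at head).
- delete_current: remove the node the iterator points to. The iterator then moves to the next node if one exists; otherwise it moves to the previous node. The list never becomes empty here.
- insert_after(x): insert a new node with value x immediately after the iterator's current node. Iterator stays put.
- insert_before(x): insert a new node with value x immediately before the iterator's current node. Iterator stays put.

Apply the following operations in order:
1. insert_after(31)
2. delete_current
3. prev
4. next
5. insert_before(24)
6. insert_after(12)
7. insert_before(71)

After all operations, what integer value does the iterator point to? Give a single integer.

After 1 (insert_after(31)): list=[7, 31, 1, 8, 6, 4] cursor@7
After 2 (delete_current): list=[31, 1, 8, 6, 4] cursor@31
After 3 (prev): list=[31, 1, 8, 6, 4] cursor@31
After 4 (next): list=[31, 1, 8, 6, 4] cursor@1
After 5 (insert_before(24)): list=[31, 24, 1, 8, 6, 4] cursor@1
After 6 (insert_after(12)): list=[31, 24, 1, 12, 8, 6, 4] cursor@1
After 7 (insert_before(71)): list=[31, 24, 71, 1, 12, 8, 6, 4] cursor@1

Answer: 1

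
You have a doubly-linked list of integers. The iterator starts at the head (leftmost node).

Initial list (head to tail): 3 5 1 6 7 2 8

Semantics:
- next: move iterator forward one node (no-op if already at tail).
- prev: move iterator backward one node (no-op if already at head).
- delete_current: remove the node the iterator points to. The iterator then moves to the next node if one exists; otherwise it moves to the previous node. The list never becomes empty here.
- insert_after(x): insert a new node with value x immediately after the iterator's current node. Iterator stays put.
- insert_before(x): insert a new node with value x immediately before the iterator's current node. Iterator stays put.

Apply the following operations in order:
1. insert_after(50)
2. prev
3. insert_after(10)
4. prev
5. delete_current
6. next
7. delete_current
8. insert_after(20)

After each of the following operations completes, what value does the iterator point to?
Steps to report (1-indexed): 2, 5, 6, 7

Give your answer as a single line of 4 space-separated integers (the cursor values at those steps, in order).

Answer: 3 10 50 5

Derivation:
After 1 (insert_after(50)): list=[3, 50, 5, 1, 6, 7, 2, 8] cursor@3
After 2 (prev): list=[3, 50, 5, 1, 6, 7, 2, 8] cursor@3
After 3 (insert_after(10)): list=[3, 10, 50, 5, 1, 6, 7, 2, 8] cursor@3
After 4 (prev): list=[3, 10, 50, 5, 1, 6, 7, 2, 8] cursor@3
After 5 (delete_current): list=[10, 50, 5, 1, 6, 7, 2, 8] cursor@10
After 6 (next): list=[10, 50, 5, 1, 6, 7, 2, 8] cursor@50
After 7 (delete_current): list=[10, 5, 1, 6, 7, 2, 8] cursor@5
After 8 (insert_after(20)): list=[10, 5, 20, 1, 6, 7, 2, 8] cursor@5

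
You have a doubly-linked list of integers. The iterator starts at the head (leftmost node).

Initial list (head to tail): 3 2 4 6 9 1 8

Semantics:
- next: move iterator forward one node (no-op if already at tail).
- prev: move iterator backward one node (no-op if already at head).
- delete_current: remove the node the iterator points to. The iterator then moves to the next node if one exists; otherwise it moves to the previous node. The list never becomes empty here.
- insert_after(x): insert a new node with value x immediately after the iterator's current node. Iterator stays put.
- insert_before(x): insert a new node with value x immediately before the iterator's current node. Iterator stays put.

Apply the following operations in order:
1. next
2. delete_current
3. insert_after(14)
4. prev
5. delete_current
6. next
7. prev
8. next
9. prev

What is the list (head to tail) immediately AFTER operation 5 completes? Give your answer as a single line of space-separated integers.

After 1 (next): list=[3, 2, 4, 6, 9, 1, 8] cursor@2
After 2 (delete_current): list=[3, 4, 6, 9, 1, 8] cursor@4
After 3 (insert_after(14)): list=[3, 4, 14, 6, 9, 1, 8] cursor@4
After 4 (prev): list=[3, 4, 14, 6, 9, 1, 8] cursor@3
After 5 (delete_current): list=[4, 14, 6, 9, 1, 8] cursor@4

Answer: 4 14 6 9 1 8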